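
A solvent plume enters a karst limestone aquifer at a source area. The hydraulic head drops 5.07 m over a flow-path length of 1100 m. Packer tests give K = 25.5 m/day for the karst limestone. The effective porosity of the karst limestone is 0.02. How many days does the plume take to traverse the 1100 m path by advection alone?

Hydraulic gradient i = Δh / L = 5.07 / 1100 = 0.004609.
Darcy flux q = K · i = 25.50 × 0.004609 = 0.1175 m/day.
Seepage velocity v = q / n_e = 0.1175 / 0.02 = 5.877 m/day.
Travel time t = L / v = 1100 / 5.877 = 187.2 days.

187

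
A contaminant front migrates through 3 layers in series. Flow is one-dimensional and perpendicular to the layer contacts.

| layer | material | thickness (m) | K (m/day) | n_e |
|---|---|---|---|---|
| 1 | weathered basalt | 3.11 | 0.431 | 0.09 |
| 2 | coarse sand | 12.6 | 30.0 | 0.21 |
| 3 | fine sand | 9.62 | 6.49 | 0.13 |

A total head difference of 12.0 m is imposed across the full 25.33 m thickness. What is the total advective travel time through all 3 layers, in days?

3.17

With flow normal to the layers, continuity requires the same specific discharge q through every layer.
Σ(b_i/K_i) = 3.11/0.431 + 12.6/30.0 + 9.62/6.49 = 9.118 d.
q = Δh / Σ(b_i/K_i) = 12.0 / 9.118 = 1.316 m/day.
In each layer the seepage velocity is v_i = q/n_i, so the layer transit time is t_i = b_i·n_i / q:
  layer 1 (weathered basalt): t_1 = 3.11 × 0.09 / 1.316 = 0.2127 d
  layer 2 (coarse sand): t_2 = 12.6 × 0.21 / 1.316 = 2.011 d
  layer 3 (fine sand): t_3 = 9.62 × 0.13 / 1.316 = 0.9503 d
Total t = Σ t_i = 3.173 days.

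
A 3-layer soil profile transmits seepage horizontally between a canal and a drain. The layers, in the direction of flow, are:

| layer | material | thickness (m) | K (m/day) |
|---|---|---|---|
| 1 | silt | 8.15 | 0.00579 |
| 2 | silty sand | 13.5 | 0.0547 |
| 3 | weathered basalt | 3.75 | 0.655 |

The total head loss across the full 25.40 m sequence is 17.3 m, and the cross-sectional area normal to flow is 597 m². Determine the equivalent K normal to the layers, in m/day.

Flow is perpendicular to layering, so the layers act in series and the equivalent K is the thickness-weighted harmonic mean.
Total thickness L = 8.15 + 13.5 + 3.75 = 25.40 m.
Σ(b_i/K_i) = 8.15/0.00579 + 13.5/0.0547 + 3.75/0.655 = 1660 d.
K_eq = L / Σ(b_i/K_i) = 25.40 / 1660 = 0.01530 m/day.

0.0153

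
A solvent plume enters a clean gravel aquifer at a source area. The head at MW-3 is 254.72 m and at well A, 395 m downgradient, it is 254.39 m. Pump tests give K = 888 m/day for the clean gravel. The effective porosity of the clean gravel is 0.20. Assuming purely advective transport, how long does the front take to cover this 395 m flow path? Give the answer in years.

Hydraulic gradient i = (254.72 − 254.39) / 395 = 0.33 / 395 = 0.0008354.
Darcy flux q = K · i = 888.0 × 0.0008354 = 0.7419 m/day.
Seepage velocity v = q / n_e = 0.7419 / 0.20 = 3.709 m/day.
Travel time t = L / v = 395 / 3.709 = 106.5 days = 0.2915 years.

0.292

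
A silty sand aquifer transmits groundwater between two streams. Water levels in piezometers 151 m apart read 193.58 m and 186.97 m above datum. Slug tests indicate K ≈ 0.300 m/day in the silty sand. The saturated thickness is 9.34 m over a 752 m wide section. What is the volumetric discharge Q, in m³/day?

92.2

Cross-sectional area A = 752 × 9.34 = 7024 m².
Hydraulic gradient i = (193.58 − 186.97) / 151 = 6.61 / 151 = 0.04377.
Darcy's law: Q = K · A · i = 0.3000 × 7024 × 0.04377 = 92.24 m³/day.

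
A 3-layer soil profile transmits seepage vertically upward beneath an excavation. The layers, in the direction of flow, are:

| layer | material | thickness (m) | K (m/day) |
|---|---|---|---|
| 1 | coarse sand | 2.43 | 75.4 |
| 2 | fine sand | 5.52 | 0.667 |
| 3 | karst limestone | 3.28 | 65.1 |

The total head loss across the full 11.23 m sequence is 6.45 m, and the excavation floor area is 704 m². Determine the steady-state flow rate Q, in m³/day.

Flow is perpendicular to layering, so the layers act in series and the equivalent K is the thickness-weighted harmonic mean.
Total thickness L = 2.43 + 5.52 + 3.28 = 11.23 m.
Σ(b_i/K_i) = 2.43/75.4 + 5.52/0.667 + 3.28/65.1 = 8.358 d.
K_eq = L / Σ(b_i/K_i) = 11.23 / 8.358 = 1.344 m/day.
Q = K_eq · A · (Δh/L) = 1.344 × 704 × (6.45/11.23) = 543.3 m³/day.

543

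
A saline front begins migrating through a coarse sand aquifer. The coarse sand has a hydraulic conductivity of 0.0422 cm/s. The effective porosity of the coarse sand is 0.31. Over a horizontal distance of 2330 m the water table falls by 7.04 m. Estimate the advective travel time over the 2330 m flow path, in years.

Convert K: 0.0422 cm/s × 864 = 36.46 m/day.
Hydraulic gradient i = Δh / L = 7.04 / 2330 = 0.003021.
Darcy flux q = K · i = 36.46 × 0.003021 = 0.1102 m/day.
Seepage velocity v = q / n_e = 0.1102 / 0.31 = 0.3554 m/day.
Travel time t = L / v = 2330 / 0.3554 = 6557 days = 17.95 years.

18.0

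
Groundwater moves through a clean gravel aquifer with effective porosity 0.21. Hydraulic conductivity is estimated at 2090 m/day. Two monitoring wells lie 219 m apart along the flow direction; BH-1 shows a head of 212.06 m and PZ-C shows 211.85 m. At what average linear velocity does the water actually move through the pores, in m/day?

9.54

Hydraulic gradient i = (212.06 − 211.85) / 219 = 0.21 / 219 = 0.0009589.
Darcy flux q = K · i = 2090 × 0.0009589 = 2.004 m/day.
Seepage velocity v = q / n_e = 2.004 / 0.21 = 9.543 m/day.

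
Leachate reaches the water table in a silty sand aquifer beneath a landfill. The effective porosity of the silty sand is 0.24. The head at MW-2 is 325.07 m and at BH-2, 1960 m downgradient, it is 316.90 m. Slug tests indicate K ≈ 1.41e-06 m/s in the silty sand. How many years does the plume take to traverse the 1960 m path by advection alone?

2540

Convert K: 1.41e-06 m/s × 86400 = 0.1218 m/day.
Hydraulic gradient i = (325.07 − 316.90) / 1960 = 8.17 / 1960 = 0.004168.
Darcy flux q = K · i = 0.1218 × 0.004168 = 0.0005078 m/day.
Seepage velocity v = q / n_e = 0.0005078 / 0.24 = 0.002116 m/day.
Travel time t = L / v = 1960 / 0.002116 = 9.263e+05 days = 2536 years.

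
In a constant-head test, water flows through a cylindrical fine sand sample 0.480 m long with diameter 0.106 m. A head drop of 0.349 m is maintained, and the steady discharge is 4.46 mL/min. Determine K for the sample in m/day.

1.00

Cross-sectional area A = π·(d/2)² = π × (0.106/2)² = 0.008825 m².
Convert discharge: 4.46 mL/min = 7.433e-08 m³/s.
Darcy's law rearranged: K = Q·L / (A·Δh) = 7.433e-08 × 0.480 / (0.008825 × 0.349) = 1.159e-05 m/s = 1.001 m/day.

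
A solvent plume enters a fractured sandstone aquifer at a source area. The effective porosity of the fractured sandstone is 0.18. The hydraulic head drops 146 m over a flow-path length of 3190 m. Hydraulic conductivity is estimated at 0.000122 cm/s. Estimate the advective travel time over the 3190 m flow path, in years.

Convert K: 0.000122 cm/s × 864 = 0.1054 m/day.
Hydraulic gradient i = Δh / L = 146 / 3190 = 0.04577.
Darcy flux q = K · i = 0.1054 × 0.04577 = 0.004824 m/day.
Seepage velocity v = q / n_e = 0.004824 / 0.18 = 0.02680 m/day.
Travel time t = L / v = 3190 / 0.02680 = 1.190e+05 days = 325.9 years.

326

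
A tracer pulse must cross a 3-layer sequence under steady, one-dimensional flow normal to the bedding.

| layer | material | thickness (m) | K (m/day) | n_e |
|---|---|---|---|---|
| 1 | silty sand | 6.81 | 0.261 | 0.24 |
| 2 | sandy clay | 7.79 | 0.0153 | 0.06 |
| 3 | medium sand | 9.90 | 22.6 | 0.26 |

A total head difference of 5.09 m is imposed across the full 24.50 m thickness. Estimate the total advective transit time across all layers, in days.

492

With flow normal to the layers, continuity requires the same specific discharge q through every layer.
Σ(b_i/K_i) = 6.81/0.261 + 7.79/0.0153 + 9.90/22.6 = 535.7 d.
q = Δh / Σ(b_i/K_i) = 5.09 / 535.7 = 0.009502 m/day.
In each layer the seepage velocity is v_i = q/n_i, so the layer transit time is t_i = b_i·n_i / q:
  layer 1 (silty sand): t_1 = 6.81 × 0.24 / 0.009502 = 172.0 d
  layer 2 (sandy clay): t_2 = 7.79 × 0.06 / 0.009502 = 49.19 d
  layer 3 (medium sand): t_3 = 9.90 × 0.26 / 0.009502 = 270.9 d
Total t = Σ t_i = 492.1 days.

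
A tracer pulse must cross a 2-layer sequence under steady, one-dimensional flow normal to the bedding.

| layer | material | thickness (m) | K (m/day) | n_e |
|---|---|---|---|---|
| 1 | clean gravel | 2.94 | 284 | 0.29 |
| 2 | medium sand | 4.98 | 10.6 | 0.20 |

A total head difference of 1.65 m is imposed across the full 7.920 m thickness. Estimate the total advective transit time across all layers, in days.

0.538

With flow normal to the layers, continuity requires the same specific discharge q through every layer.
Σ(b_i/K_i) = 2.94/284 + 4.98/10.6 = 0.4802 d.
q = Δh / Σ(b_i/K_i) = 1.65 / 0.4802 = 3.436 m/day.
In each layer the seepage velocity is v_i = q/n_i, so the layer transit time is t_i = b_i·n_i / q:
  layer 1 (clean gravel): t_1 = 2.94 × 0.29 / 3.436 = 0.2481 d
  layer 2 (medium sand): t_2 = 4.98 × 0.20 / 3.436 = 0.2898 d
Total t = Σ t_i = 0.5380 days.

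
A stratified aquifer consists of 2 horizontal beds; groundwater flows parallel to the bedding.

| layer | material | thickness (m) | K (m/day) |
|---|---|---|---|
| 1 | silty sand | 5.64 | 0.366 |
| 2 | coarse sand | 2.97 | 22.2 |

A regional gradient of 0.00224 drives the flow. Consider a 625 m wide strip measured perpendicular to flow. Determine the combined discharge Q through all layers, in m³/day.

95.2

Flow is parallel to layering, so each bed carries its own Darcy discharge and the transmissivities add.
Σ(K_i·b_i) = 0.366×5.64 + 22.2×2.97 = 68.00 m²/day.
Hydraulic gradient i = 0.00224.
Q = Σ(K_i·b_i) · W · i = 68.00 × 625 × 0.002240 = 95.20 m³/day.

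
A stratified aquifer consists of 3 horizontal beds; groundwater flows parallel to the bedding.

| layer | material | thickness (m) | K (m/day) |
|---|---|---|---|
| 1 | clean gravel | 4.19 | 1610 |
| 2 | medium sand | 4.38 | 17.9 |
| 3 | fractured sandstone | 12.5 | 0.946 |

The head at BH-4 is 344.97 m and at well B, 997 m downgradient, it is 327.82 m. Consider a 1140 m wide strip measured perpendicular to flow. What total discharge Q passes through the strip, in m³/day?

134000

Flow is parallel to layering, so each bed carries its own Darcy discharge and the transmissivities add.
Σ(K_i·b_i) = 1610×4.19 + 17.9×4.38 + 0.946×12.5 = 6836 m²/day.
Hydraulic gradient i = (344.97 − 327.82) / 997 = 17.15 / 997 = 0.01720.
Q = Σ(K_i·b_i) · W · i = 6836 × 1140 × 0.01720 = 1.341e+05 m³/day.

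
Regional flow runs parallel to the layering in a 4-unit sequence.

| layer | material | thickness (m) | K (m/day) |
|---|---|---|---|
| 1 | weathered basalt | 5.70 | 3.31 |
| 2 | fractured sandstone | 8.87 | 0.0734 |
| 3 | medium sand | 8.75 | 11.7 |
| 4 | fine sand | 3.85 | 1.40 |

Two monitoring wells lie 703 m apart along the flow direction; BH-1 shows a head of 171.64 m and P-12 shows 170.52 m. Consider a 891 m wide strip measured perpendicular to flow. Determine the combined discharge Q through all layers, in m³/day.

Flow is parallel to layering, so each bed carries its own Darcy discharge and the transmissivities add.
Σ(K_i·b_i) = 3.31×5.70 + 0.0734×8.87 + 11.7×8.75 + 1.40×3.85 = 127.3 m²/day.
Hydraulic gradient i = (171.64 − 170.52) / 703 = 1.12 / 703 = 0.001593.
Q = Σ(K_i·b_i) · W · i = 127.3 × 891 × 0.001593 = 180.7 m³/day.

181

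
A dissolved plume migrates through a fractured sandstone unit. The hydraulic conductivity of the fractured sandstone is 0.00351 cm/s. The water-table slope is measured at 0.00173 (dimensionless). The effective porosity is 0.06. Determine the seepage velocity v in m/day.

0.0874

Convert K: 0.00351 cm/s × 864 = 3.033 m/day.
Hydraulic gradient i = 0.00173.
Darcy flux q = K · i = 3.033 × 0.001730 = 0.005246 m/day.
Seepage velocity v = q / n_e = 0.005246 / 0.06 = 0.08744 m/day.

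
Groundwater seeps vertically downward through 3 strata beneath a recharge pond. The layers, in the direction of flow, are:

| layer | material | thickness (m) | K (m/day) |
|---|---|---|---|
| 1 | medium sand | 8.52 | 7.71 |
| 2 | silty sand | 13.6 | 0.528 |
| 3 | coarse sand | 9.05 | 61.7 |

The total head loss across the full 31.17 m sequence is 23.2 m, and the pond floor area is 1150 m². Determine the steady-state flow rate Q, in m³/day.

988

Flow is perpendicular to layering, so the layers act in series and the equivalent K is the thickness-weighted harmonic mean.
Total thickness L = 8.52 + 13.6 + 9.05 = 31.17 m.
Σ(b_i/K_i) = 8.52/7.71 + 13.6/0.528 + 9.05/61.7 = 27.01 d.
K_eq = L / Σ(b_i/K_i) = 31.17 / 27.01 = 1.154 m/day.
Q = K_eq · A · (Δh/L) = 1.154 × 1150 × (23.2/31.17) = 987.8 m³/day.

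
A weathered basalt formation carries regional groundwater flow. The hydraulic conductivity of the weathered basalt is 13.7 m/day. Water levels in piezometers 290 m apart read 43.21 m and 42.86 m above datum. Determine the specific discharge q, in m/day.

0.0165

Hydraulic gradient i = (43.21 − 42.86) / 290 = 0.35 / 290 = 0.001207.
Specific discharge q = K · i = 13.70 × 0.001207 = 0.01653 m/day.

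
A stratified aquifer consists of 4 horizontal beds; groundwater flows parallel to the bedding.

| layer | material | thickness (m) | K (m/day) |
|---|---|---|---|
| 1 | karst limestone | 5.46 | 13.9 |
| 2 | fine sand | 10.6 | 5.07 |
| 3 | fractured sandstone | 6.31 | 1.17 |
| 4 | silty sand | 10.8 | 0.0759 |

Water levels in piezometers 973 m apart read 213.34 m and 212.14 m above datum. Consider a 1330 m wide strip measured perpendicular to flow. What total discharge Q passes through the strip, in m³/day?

226

Flow is parallel to layering, so each bed carries its own Darcy discharge and the transmissivities add.
Σ(K_i·b_i) = 13.9×5.46 + 5.07×10.6 + 1.17×6.31 + 0.0759×10.8 = 137.8 m²/day.
Hydraulic gradient i = (213.34 − 212.14) / 973 = 1.2 / 973 = 0.001233.
Q = Σ(K_i·b_i) · W · i = 137.8 × 1330 × 0.001233 = 226.1 m³/day.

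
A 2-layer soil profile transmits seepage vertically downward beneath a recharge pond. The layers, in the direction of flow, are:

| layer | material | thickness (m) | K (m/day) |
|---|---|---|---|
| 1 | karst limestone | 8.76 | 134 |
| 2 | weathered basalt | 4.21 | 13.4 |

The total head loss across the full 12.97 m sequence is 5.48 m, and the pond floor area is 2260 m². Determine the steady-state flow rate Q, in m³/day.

32600

Flow is perpendicular to layering, so the layers act in series and the equivalent K is the thickness-weighted harmonic mean.
Total thickness L = 8.76 + 4.21 = 12.97 m.
Σ(b_i/K_i) = 8.76/134 + 4.21/13.4 = 0.3796 d.
K_eq = L / Σ(b_i/K_i) = 12.97 / 0.3796 = 34.17 m/day.
Q = K_eq · A · (Δh/L) = 34.17 × 2260 × (5.48/12.97) = 32630 m³/day.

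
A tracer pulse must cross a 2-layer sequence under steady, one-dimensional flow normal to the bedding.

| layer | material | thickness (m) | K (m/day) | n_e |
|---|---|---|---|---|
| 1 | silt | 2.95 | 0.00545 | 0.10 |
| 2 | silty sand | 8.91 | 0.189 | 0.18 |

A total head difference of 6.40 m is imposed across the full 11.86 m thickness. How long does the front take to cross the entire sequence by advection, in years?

0.478

With flow normal to the layers, continuity requires the same specific discharge q through every layer.
Σ(b_i/K_i) = 2.95/0.00545 + 8.91/0.189 = 588.4 d.
q = Δh / Σ(b_i/K_i) = 6.40 / 588.4 = 0.01088 m/day.
In each layer the seepage velocity is v_i = q/n_i, so the layer transit time is t_i = b_i·n_i / q:
  layer 1 (silt): t_1 = 2.95 × 0.10 / 0.01088 = 27.12 d
  layer 2 (silty sand): t_2 = 8.91 × 0.18 / 0.01088 = 147.5 d
Total t = Σ t_i = 174.6 days = 0.4780 years.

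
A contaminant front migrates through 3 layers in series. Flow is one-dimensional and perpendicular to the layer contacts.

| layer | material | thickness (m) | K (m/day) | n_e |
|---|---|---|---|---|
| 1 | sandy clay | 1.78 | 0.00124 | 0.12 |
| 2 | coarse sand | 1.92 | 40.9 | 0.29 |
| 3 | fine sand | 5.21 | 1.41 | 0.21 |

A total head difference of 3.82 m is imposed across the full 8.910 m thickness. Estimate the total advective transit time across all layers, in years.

With flow normal to the layers, continuity requires the same specific discharge q through every layer.
Σ(b_i/K_i) = 1.78/0.00124 + 1.92/40.9 + 5.21/1.41 = 1439 d.
q = Δh / Σ(b_i/K_i) = 3.82 / 1439 = 0.002654 m/day.
In each layer the seepage velocity is v_i = q/n_i, so the layer transit time is t_i = b_i·n_i / q:
  layer 1 (sandy clay): t_1 = 1.78 × 0.12 / 0.002654 = 80.48 d
  layer 2 (coarse sand): t_2 = 1.92 × 0.29 / 0.002654 = 209.8 d
  layer 3 (fine sand): t_3 = 5.21 × 0.21 / 0.002654 = 412.2 d
Total t = Σ t_i = 702.5 days = 1.923 years.

1.92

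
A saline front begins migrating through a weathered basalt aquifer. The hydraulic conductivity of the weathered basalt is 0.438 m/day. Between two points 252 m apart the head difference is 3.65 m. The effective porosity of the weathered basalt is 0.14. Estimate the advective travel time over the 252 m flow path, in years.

15.2

Hydraulic gradient i = Δh / L = 3.65 / 252 = 0.01448.
Darcy flux q = K · i = 0.4380 × 0.01448 = 0.006344 m/day.
Seepage velocity v = q / n_e = 0.006344 / 0.14 = 0.04531 m/day.
Travel time t = L / v = 252 / 0.04531 = 5561 days = 15.23 years.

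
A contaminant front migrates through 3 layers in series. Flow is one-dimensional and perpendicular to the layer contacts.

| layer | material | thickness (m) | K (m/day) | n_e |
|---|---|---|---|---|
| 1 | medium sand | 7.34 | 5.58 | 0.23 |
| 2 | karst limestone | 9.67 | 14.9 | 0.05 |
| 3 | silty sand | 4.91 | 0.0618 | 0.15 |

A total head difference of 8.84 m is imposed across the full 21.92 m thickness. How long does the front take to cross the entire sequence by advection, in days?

26.8

With flow normal to the layers, continuity requires the same specific discharge q through every layer.
Σ(b_i/K_i) = 7.34/5.58 + 9.67/14.9 + 4.91/0.0618 = 81.41 d.
q = Δh / Σ(b_i/K_i) = 8.84 / 81.41 = 0.1086 m/day.
In each layer the seepage velocity is v_i = q/n_i, so the layer transit time is t_i = b_i·n_i / q:
  layer 1 (medium sand): t_1 = 7.34 × 0.23 / 0.1086 = 15.55 d
  layer 2 (karst limestone): t_2 = 9.67 × 0.05 / 0.1086 = 4.453 d
  layer 3 (silty sand): t_3 = 4.91 × 0.15 / 0.1086 = 6.783 d
Total t = Σ t_i = 26.78 days.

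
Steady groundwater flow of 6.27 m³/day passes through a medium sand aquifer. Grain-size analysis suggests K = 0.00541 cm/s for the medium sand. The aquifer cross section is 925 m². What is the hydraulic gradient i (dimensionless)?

Convert K: 0.00541 cm/s × 864 = 4.674 m/day.
From Q = K·A·i, i = Q / (K·A) = 6.27 / (4.674 × 925.0) = 0.001450.

0.00145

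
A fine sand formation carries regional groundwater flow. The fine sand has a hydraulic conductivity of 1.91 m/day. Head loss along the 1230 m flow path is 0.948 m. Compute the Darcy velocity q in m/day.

Hydraulic gradient i = Δh / L = 0.948 / 1230 = 0.0007707.
Specific discharge q = K · i = 1.910 × 0.0007707 = 0.001472 m/day.

0.00147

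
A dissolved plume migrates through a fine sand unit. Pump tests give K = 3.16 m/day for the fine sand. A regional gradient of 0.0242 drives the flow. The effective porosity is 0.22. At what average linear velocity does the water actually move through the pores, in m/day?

Hydraulic gradient i = 0.0242.
Darcy flux q = K · i = 3.160 × 0.02420 = 0.07647 m/day.
Seepage velocity v = q / n_e = 0.07647 / 0.22 = 0.3476 m/day.

0.348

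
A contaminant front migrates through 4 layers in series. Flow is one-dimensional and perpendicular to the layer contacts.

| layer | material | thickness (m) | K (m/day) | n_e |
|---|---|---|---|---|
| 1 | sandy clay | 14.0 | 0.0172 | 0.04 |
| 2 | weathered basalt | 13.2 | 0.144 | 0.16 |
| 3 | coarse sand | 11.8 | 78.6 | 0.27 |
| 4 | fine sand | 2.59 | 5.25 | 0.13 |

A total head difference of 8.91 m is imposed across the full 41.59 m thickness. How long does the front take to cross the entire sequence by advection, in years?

1.73

With flow normal to the layers, continuity requires the same specific discharge q through every layer.
Σ(b_i/K_i) = 14.0/0.0172 + 13.2/0.144 + 11.8/78.6 + 2.59/5.25 = 906.3 d.
q = Δh / Σ(b_i/K_i) = 8.91 / 906.3 = 0.009832 m/day.
In each layer the seepage velocity is v_i = q/n_i, so the layer transit time is t_i = b_i·n_i / q:
  layer 1 (sandy clay): t_1 = 14.0 × 0.04 / 0.009832 = 56.96 d
  layer 2 (weathered basalt): t_2 = 13.2 × 0.16 / 0.009832 = 214.8 d
  layer 3 (coarse sand): t_3 = 11.8 × 0.27 / 0.009832 = 324.1 d
  layer 4 (fine sand): t_4 = 2.59 × 0.13 / 0.009832 = 34.25 d
Total t = Σ t_i = 630.1 days = 1.725 years.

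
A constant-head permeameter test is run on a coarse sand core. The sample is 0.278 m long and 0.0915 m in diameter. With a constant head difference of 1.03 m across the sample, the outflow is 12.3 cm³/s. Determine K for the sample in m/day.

Cross-sectional area A = π·(d/2)² = π × (0.0915/2)² = 0.006576 m².
Convert discharge: 12.3 cm³/s = 1.230e-05 m³/s.
Darcy's law rearranged: K = Q·L / (A·Δh) = 1.230e-05 × 0.278 / (0.006576 × 1.03) = 0.0005049 m/s = 43.62 m/day.

43.6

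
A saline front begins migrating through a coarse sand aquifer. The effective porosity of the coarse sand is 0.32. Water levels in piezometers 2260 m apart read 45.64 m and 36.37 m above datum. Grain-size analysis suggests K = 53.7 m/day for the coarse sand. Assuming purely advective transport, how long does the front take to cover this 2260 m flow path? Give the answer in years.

Hydraulic gradient i = (45.64 − 36.37) / 2260 = 9.27 / 2260 = 0.004102.
Darcy flux q = K · i = 53.70 × 0.004102 = 0.2203 m/day.
Seepage velocity v = q / n_e = 0.2203 / 0.32 = 0.6883 m/day.
Travel time t = L / v = 2260 / 0.6883 = 3283 days = 8.989 years.

8.99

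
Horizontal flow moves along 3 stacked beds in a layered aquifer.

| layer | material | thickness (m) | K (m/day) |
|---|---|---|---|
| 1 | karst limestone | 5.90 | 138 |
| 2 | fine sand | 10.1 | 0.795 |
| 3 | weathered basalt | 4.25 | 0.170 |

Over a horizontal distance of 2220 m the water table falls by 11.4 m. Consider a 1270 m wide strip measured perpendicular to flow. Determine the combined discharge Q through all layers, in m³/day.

5370

Flow is parallel to layering, so each bed carries its own Darcy discharge and the transmissivities add.
Σ(K_i·b_i) = 138×5.90 + 0.795×10.1 + 0.170×4.25 = 823.0 m²/day.
Hydraulic gradient i = Δh / L = 11.4 / 2220 = 0.005135.
Q = Σ(K_i·b_i) · W · i = 823.0 × 1270 × 0.005135 = 5367 m³/day.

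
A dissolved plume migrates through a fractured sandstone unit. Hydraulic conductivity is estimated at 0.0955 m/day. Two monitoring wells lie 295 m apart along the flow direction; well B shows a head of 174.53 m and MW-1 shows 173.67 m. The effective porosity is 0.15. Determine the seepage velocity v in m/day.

0.00186

Hydraulic gradient i = (174.53 − 173.67) / 295 = 0.86 / 295 = 0.002915.
Darcy flux q = K · i = 0.09550 × 0.002915 = 0.0002784 m/day.
Seepage velocity v = q / n_e = 0.0002784 / 0.15 = 0.001856 m/day.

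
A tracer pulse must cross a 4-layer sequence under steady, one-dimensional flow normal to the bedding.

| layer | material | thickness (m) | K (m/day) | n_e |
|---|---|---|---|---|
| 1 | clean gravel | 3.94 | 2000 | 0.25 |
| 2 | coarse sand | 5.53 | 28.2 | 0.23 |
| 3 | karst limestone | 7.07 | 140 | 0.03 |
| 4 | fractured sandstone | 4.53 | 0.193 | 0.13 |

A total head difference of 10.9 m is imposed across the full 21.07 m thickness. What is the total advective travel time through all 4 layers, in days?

With flow normal to the layers, continuity requires the same specific discharge q through every layer.
Σ(b_i/K_i) = 3.94/2000 + 5.53/28.2 + 7.07/140 + 4.53/0.193 = 23.72 d.
q = Δh / Σ(b_i/K_i) = 10.9 / 23.72 = 0.4595 m/day.
In each layer the seepage velocity is v_i = q/n_i, so the layer transit time is t_i = b_i·n_i / q:
  layer 1 (clean gravel): t_1 = 3.94 × 0.25 / 0.4595 = 2.144 d
  layer 2 (coarse sand): t_2 = 5.53 × 0.23 / 0.4595 = 2.768 d
  layer 3 (karst limestone): t_3 = 7.07 × 0.03 / 0.4595 = 0.4616 d
  layer 4 (fractured sandstone): t_4 = 4.53 × 0.13 / 0.4595 = 1.282 d
Total t = Σ t_i = 6.654 days.

6.65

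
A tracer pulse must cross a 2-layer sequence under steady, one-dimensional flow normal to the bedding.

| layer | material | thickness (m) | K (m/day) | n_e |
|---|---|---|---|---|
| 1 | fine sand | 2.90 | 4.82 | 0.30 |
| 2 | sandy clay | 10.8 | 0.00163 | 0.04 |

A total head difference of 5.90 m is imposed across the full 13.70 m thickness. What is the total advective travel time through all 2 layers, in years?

With flow normal to the layers, continuity requires the same specific discharge q through every layer.
Σ(b_i/K_i) = 2.90/4.82 + 10.8/0.00163 = 6626 d.
q = Δh / Σ(b_i/K_i) = 5.90 / 6626 = 0.0008904 m/day.
In each layer the seepage velocity is v_i = q/n_i, so the layer transit time is t_i = b_i·n_i / q:
  layer 1 (fine sand): t_1 = 2.90 × 0.30 / 0.0008904 = 977.1 d
  layer 2 (sandy clay): t_2 = 10.8 × 0.04 / 0.0008904 = 485.2 d
Total t = Σ t_i = 1462 days = 4.004 years.

4.00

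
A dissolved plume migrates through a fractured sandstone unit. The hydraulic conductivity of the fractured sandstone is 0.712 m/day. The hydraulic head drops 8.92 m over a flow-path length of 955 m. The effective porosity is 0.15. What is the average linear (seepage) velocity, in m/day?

0.0443

Hydraulic gradient i = Δh / L = 8.92 / 955 = 0.009340.
Darcy flux q = K · i = 0.7120 × 0.009340 = 0.006650 m/day.
Seepage velocity v = q / n_e = 0.006650 / 0.15 = 0.04434 m/day.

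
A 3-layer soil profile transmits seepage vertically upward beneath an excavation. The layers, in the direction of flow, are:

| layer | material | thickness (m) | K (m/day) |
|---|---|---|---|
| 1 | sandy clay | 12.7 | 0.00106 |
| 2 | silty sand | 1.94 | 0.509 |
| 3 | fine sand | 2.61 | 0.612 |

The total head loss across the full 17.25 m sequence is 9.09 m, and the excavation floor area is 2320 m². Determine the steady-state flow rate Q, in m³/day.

Flow is perpendicular to layering, so the layers act in series and the equivalent K is the thickness-weighted harmonic mean.
Total thickness L = 12.7 + 1.94 + 2.61 = 17.25 m.
Σ(b_i/K_i) = 12.7/0.00106 + 1.94/0.509 + 2.61/0.612 = 11989 d.
K_eq = L / Σ(b_i/K_i) = 17.25 / 11989 = 0.001439 m/day.
Q = K_eq · A · (Δh/L) = 0.001439 × 2320 × (9.09/17.25) = 1.759 m³/day.

1.76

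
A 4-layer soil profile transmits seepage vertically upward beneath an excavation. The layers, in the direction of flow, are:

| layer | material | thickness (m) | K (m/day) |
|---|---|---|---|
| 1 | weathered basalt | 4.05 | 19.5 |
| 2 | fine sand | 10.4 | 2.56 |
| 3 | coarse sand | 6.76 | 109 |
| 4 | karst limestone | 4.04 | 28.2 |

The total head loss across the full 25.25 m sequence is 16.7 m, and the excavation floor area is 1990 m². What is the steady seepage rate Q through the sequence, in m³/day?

7430

Flow is perpendicular to layering, so the layers act in series and the equivalent K is the thickness-weighted harmonic mean.
Total thickness L = 4.05 + 10.4 + 6.76 + 4.04 = 25.25 m.
Σ(b_i/K_i) = 4.05/19.5 + 10.4/2.56 + 6.76/109 + 4.04/28.2 = 4.475 d.
K_eq = L / Σ(b_i/K_i) = 25.25 / 4.475 = 5.642 m/day.
Q = K_eq · A · (Δh/L) = 5.642 × 1990 × (16.7/25.25) = 7426 m³/day.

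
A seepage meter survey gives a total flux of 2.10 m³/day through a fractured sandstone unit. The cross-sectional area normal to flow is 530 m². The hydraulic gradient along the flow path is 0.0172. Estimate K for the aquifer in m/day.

Hydraulic gradient i = 0.0172.
From Q = K·A·i, K = Q / (A·i) = 2.10 / (530.0 × 0.01720) = 0.2304 m/day.

0.230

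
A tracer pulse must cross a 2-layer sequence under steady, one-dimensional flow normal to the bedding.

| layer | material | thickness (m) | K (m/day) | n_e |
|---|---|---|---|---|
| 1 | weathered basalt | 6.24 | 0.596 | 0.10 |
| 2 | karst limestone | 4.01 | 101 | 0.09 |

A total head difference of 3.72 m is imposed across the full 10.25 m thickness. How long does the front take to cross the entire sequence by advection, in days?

2.78

With flow normal to the layers, continuity requires the same specific discharge q through every layer.
Σ(b_i/K_i) = 6.24/0.596 + 4.01/101 = 10.51 d.
q = Δh / Σ(b_i/K_i) = 3.72 / 10.51 = 0.3540 m/day.
In each layer the seepage velocity is v_i = q/n_i, so the layer transit time is t_i = b_i·n_i / q:
  layer 1 (weathered basalt): t_1 = 6.24 × 0.10 / 0.3540 = 1.763 d
  layer 2 (karst limestone): t_2 = 4.01 × 0.09 / 0.3540 = 1.020 d
Total t = Σ t_i = 2.782 days.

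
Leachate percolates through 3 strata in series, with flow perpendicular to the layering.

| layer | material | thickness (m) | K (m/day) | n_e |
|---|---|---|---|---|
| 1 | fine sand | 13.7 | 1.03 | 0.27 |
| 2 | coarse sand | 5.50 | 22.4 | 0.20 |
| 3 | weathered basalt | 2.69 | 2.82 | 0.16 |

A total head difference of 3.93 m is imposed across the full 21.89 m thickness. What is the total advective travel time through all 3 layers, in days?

With flow normal to the layers, continuity requires the same specific discharge q through every layer.
Σ(b_i/K_i) = 13.7/1.03 + 5.50/22.4 + 2.69/2.82 = 14.50 d.
q = Δh / Σ(b_i/K_i) = 3.93 / 14.50 = 0.2710 m/day.
In each layer the seepage velocity is v_i = q/n_i, so the layer transit time is t_i = b_i·n_i / q:
  layer 1 (fine sand): t_1 = 13.7 × 0.27 / 0.2710 = 13.65 d
  layer 2 (coarse sand): t_2 = 5.50 × 0.20 / 0.2710 = 4.059 d
  layer 3 (weathered basalt): t_3 = 2.69 × 0.16 / 0.2710 = 1.588 d
Total t = Σ t_i = 19.29 days.

19.3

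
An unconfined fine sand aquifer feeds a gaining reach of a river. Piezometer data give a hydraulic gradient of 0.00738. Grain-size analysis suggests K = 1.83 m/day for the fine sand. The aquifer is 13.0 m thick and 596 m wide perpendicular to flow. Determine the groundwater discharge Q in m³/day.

Cross-sectional area A = 596 × 13.0 = 7748 m².
Hydraulic gradient i = 0.00738.
Darcy's law: Q = K · A · i = 1.830 × 7748 × 0.007380 = 104.6 m³/day.

105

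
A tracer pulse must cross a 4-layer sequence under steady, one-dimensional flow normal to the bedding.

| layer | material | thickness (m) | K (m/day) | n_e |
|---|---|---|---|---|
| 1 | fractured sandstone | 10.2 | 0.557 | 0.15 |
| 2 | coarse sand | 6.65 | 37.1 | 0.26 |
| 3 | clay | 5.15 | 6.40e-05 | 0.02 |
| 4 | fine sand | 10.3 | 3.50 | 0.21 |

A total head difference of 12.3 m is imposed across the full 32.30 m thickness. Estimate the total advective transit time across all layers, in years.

99.0

With flow normal to the layers, continuity requires the same specific discharge q through every layer.
Σ(b_i/K_i) = 10.2/0.557 + 6.65/37.1 + 5.15/6.40e-05 + 10.3/3.50 = 80490 d.
q = Δh / Σ(b_i/K_i) = 12.3 / 80490 = 0.0001528 m/day.
In each layer the seepage velocity is v_i = q/n_i, so the layer transit time is t_i = b_i·n_i / q:
  layer 1 (fractured sandstone): t_1 = 10.2 × 0.15 / 0.0001528 = 10012 d
  layer 2 (coarse sand): t_2 = 6.65 × 0.26 / 0.0001528 = 11314 d
  layer 3 (clay): t_3 = 5.15 × 0.02 / 0.0001528 = 674.0 d
  layer 4 (fine sand): t_4 = 10.3 × 0.21 / 0.0001528 = 14154 d
Total t = Σ t_i = 36155 days = 98.99 years.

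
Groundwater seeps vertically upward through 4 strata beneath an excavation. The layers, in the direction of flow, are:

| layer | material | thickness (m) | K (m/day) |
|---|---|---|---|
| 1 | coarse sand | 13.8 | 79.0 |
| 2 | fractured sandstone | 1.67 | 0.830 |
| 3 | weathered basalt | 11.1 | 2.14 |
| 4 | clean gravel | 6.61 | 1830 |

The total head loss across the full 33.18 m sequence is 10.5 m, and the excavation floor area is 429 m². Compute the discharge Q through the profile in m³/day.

611

Flow is perpendicular to layering, so the layers act in series and the equivalent K is the thickness-weighted harmonic mean.
Total thickness L = 13.8 + 1.67 + 11.1 + 6.61 = 33.18 m.
Σ(b_i/K_i) = 13.8/79.0 + 1.67/0.830 + 11.1/2.14 + 6.61/1830 = 7.377 d.
K_eq = L / Σ(b_i/K_i) = 33.18 / 7.377 = 4.498 m/day.
Q = K_eq · A · (Δh/L) = 4.498 × 429 × (10.5/33.18) = 610.6 m³/day.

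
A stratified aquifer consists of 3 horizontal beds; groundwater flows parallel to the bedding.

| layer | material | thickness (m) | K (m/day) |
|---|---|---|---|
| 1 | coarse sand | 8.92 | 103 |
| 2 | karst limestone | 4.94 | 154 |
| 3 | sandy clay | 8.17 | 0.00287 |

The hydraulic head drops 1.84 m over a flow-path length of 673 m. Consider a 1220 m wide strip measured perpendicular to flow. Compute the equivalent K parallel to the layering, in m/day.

76.2

Flow is parallel to layering, so each bed carries its own Darcy discharge and the transmissivities add.
Σ(K_i·b_i) = 103×8.92 + 154×4.94 + 0.00287×8.17 = 1680 m²/day.
Total thickness b = 22.03 m, so K_eq = Σ(K_i·b_i)/b = 76.24 m/day.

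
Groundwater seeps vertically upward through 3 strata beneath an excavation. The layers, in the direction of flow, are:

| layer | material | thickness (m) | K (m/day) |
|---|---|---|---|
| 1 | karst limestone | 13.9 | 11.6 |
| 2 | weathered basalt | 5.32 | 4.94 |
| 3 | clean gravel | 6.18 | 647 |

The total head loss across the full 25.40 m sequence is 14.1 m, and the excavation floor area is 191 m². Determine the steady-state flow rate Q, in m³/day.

1180

Flow is perpendicular to layering, so the layers act in series and the equivalent K is the thickness-weighted harmonic mean.
Total thickness L = 13.9 + 5.32 + 6.18 = 25.40 m.
Σ(b_i/K_i) = 13.9/11.6 + 5.32/4.94 + 6.18/647 = 2.285 d.
K_eq = L / Σ(b_i/K_i) = 25.40 / 2.285 = 11.12 m/day.
Q = K_eq · A · (Δh/L) = 11.12 × 191 × (14.1/25.40) = 1179 m³/day.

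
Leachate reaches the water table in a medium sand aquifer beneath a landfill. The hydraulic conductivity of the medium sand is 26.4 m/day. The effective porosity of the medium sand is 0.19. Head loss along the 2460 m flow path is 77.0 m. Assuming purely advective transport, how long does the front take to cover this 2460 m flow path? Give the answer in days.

566

Hydraulic gradient i = Δh / L = 77.0 / 2460 = 0.03130.
Darcy flux q = K · i = 26.40 × 0.03130 = 0.8263 m/day.
Seepage velocity v = q / n_e = 0.8263 / 0.19 = 4.349 m/day.
Travel time t = L / v = 2460 / 4.349 = 565.6 days.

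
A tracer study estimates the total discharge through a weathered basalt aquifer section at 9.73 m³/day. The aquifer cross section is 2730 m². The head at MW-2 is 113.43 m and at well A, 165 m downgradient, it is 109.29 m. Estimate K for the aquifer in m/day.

0.142

Hydraulic gradient i = (113.43 − 109.29) / 165 = 4.14 / 165 = 0.02509.
From Q = K·A·i, K = Q / (A·i) = 9.73 / (2730 × 0.02509) = 0.1420 m/day.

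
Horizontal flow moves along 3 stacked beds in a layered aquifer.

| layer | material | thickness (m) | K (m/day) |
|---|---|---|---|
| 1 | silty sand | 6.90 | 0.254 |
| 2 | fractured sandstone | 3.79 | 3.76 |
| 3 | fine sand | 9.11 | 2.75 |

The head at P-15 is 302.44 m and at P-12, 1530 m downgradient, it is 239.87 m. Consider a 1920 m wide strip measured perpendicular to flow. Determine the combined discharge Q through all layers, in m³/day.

3220

Flow is parallel to layering, so each bed carries its own Darcy discharge and the transmissivities add.
Σ(K_i·b_i) = 0.254×6.90 + 3.76×3.79 + 2.75×9.11 = 41.06 m²/day.
Hydraulic gradient i = (302.44 − 239.87) / 1530 = 62.57 / 1530 = 0.04090.
Q = Σ(K_i·b_i) · W · i = 41.06 × 1920 × 0.04090 = 3224 m³/day.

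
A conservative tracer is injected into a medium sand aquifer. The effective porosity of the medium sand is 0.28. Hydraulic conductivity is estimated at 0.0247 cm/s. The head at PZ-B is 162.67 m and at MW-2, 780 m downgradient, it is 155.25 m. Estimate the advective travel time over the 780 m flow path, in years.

2.95

Convert K: 0.0247 cm/s × 864 = 21.34 m/day.
Hydraulic gradient i = (162.67 − 155.25) / 780 = 7.42 / 780 = 0.009513.
Darcy flux q = K · i = 21.34 × 0.009513 = 0.2030 m/day.
Seepage velocity v = q / n_e = 0.2030 / 0.28 = 0.7250 m/day.
Travel time t = L / v = 780 / 0.7250 = 1076 days = 2.945 years.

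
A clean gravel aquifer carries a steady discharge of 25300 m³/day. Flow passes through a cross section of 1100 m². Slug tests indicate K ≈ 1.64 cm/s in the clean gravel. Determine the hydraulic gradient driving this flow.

Convert K: 1.64 cm/s × 864 = 1417 m/day.
From Q = K·A·i, i = Q / (K·A) = 25300 / (1417 × 1100) = 0.01623.

0.0162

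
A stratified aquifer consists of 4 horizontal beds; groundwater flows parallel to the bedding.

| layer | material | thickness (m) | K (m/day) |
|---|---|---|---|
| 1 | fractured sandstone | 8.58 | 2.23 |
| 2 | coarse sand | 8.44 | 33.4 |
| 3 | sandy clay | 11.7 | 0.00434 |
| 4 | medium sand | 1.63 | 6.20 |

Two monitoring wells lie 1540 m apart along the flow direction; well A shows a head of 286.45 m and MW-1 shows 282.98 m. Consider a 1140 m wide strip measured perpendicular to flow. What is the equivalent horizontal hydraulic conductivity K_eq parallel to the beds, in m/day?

10.3

Flow is parallel to layering, so each bed carries its own Darcy discharge and the transmissivities add.
Σ(K_i·b_i) = 2.23×8.58 + 33.4×8.44 + 0.00434×11.7 + 6.20×1.63 = 311.2 m²/day.
Total thickness b = 30.35 m, so K_eq = Σ(K_i·b_i)/b = 10.25 m/day.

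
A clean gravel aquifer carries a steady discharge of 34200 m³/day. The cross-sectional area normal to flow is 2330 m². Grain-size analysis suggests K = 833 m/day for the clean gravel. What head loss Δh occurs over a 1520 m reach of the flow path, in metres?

From Q = K·A·i, i = Q / (K·A) = 34200 / (833.0 × 2330) = 0.01762.
Head loss Δh = i · L = 0.01762 × 1520 = 26.78 m.

26.8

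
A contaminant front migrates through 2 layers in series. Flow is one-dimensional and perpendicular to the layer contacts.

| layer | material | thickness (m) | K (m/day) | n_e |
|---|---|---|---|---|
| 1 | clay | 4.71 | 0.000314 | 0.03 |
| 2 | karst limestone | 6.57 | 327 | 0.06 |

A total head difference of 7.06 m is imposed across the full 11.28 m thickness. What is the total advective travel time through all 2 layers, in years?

3.11

With flow normal to the layers, continuity requires the same specific discharge q through every layer.
Σ(b_i/K_i) = 4.71/0.000314 + 6.57/327 = 15000 d.
q = Δh / Σ(b_i/K_i) = 7.06 / 15000 = 0.0004707 m/day.
In each layer the seepage velocity is v_i = q/n_i, so the layer transit time is t_i = b_i·n_i / q:
  layer 1 (clay): t_1 = 4.71 × 0.03 / 0.0004707 = 300.2 d
  layer 2 (karst limestone): t_2 = 6.57 × 0.06 / 0.0004707 = 837.5 d
Total t = Σ t_i = 1138 days = 3.115 years.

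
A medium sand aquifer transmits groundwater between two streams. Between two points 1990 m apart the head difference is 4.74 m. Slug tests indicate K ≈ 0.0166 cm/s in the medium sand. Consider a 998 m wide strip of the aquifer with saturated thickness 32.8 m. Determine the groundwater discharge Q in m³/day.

1120

Convert K: 0.0166 cm/s × 864 = 14.34 m/day.
Cross-sectional area A = 998 × 32.8 = 32734 m².
Hydraulic gradient i = Δh / L = 4.74 / 1990 = 0.002382.
Darcy's law: Q = K · A · i = 14.34 × 32734 × 0.002382 = 1118 m³/day.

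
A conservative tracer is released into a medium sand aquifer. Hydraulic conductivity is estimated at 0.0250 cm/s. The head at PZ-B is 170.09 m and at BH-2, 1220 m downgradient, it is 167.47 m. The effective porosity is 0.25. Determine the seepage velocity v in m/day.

0.186

Convert K: 0.0250 cm/s × 864 = 21.60 m/day.
Hydraulic gradient i = (170.09 − 167.47) / 1220 = 2.62 / 1220 = 0.002148.
Darcy flux q = K · i = 21.60 × 0.002148 = 0.04639 m/day.
Seepage velocity v = q / n_e = 0.04639 / 0.25 = 0.1855 m/day.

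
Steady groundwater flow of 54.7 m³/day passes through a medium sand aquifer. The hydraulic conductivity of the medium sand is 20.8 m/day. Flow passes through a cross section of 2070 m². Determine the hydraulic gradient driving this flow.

0.00127

From Q = K·A·i, i = Q / (K·A) = 54.7 / (20.80 × 2070) = 0.001270.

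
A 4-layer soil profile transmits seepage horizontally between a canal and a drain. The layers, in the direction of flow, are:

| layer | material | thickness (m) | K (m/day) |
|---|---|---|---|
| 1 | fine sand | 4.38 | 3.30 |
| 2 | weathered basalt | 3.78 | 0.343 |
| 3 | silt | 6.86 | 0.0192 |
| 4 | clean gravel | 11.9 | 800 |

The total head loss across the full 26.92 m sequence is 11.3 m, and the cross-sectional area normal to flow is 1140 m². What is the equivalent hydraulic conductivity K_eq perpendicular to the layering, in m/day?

Flow is perpendicular to layering, so the layers act in series and the equivalent K is the thickness-weighted harmonic mean.
Total thickness L = 4.38 + 3.78 + 6.86 + 11.9 = 26.92 m.
Σ(b_i/K_i) = 4.38/3.30 + 3.78/0.343 + 6.86/0.0192 + 11.9/800 = 369.7 d.
K_eq = L / Σ(b_i/K_i) = 26.92 / 369.7 = 0.07282 m/day.

0.0728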